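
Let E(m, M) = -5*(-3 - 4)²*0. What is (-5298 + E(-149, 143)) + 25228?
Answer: 19930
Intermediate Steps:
E(m, M) = 0 (E(m, M) = -5*(-7)²*0 = -5*49*0 = -245*0 = 0)
(-5298 + E(-149, 143)) + 25228 = (-5298 + 0) + 25228 = -5298 + 25228 = 19930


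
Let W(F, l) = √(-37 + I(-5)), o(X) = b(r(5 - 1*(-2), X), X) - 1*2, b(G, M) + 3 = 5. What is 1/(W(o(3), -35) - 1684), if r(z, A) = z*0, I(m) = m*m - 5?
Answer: -1684/2835873 - I*√17/2835873 ≈ -0.00059382 - 1.4539e-6*I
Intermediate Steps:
I(m) = -5 + m² (I(m) = m² - 5 = -5 + m²)
r(z, A) = 0
b(G, M) = 2 (b(G, M) = -3 + 5 = 2)
o(X) = 0 (o(X) = 2 - 1*2 = 2 - 2 = 0)
W(F, l) = I*√17 (W(F, l) = √(-37 + (-5 + (-5)²)) = √(-37 + (-5 + 25)) = √(-37 + 20) = √(-17) = I*√17)
1/(W(o(3), -35) - 1684) = 1/(I*√17 - 1684) = 1/(-1684 + I*√17)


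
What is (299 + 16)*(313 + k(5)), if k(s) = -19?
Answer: 92610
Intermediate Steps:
(299 + 16)*(313 + k(5)) = (299 + 16)*(313 - 19) = 315*294 = 92610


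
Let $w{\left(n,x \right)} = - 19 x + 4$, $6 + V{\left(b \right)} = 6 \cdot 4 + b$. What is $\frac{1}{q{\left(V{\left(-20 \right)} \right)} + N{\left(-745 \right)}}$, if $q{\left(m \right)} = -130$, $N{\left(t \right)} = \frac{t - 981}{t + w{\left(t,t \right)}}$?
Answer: $- \frac{6707}{872773} \approx -0.0076847$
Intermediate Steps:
$V{\left(b \right)} = 18 + b$ ($V{\left(b \right)} = -6 + \left(6 \cdot 4 + b\right) = -6 + \left(24 + b\right) = 18 + b$)
$w{\left(n,x \right)} = 4 - 19 x$
$N{\left(t \right)} = \frac{-981 + t}{4 - 18 t}$ ($N{\left(t \right)} = \frac{t - 981}{t - \left(-4 + 19 t\right)} = \frac{-981 + t}{4 - 18 t}$)
$\frac{1}{q{\left(V{\left(-20 \right)} \right)} + N{\left(-745 \right)}} = \frac{1}{-130 + \frac{981 - -745}{2 \left(-2 + 9 \left(-745\right)\right)}} = \frac{1}{-130 + \frac{981 + 745}{2 \left(-2 - 6705\right)}} = \frac{1}{-130 + \frac{1}{2} \frac{1}{-6707} \cdot 1726} = \frac{1}{-130 + \frac{1}{2} \left(- \frac{1}{6707}\right) 1726} = \frac{1}{-130 - \frac{863}{6707}} = \frac{1}{- \frac{872773}{6707}} = - \frac{6707}{872773}$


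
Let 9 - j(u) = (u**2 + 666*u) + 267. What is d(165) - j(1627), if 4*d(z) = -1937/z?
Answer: 2462437603/660 ≈ 3.7310e+6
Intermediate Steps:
d(z) = -1937/(4*z) (d(z) = (-1937/z)/4 = -1937/(4*z))
j(u) = -258 - u**2 - 666*u (j(u) = 9 - ((u**2 + 666*u) + 267) = 9 - (267 + u**2 + 666*u) = 9 + (-267 - u**2 - 666*u) = -258 - u**2 - 666*u)
d(165) - j(1627) = -1937/4/165 - (-258 - 1*1627**2 - 666*1627) = -1937/4*1/165 - (-258 - 1*2647129 - 1083582) = -1937/660 - (-258 - 2647129 - 1083582) = -1937/660 - 1*(-3730969) = -1937/660 + 3730969 = 2462437603/660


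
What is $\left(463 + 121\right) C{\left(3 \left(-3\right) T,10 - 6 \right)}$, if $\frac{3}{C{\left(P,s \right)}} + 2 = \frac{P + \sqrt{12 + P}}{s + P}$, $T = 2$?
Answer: $- \frac{122640}{53} + \frac{12264 i \sqrt{6}}{53} \approx -2314.0 + 566.8 i$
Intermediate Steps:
$C{\left(P,s \right)} = \frac{3}{-2 + \frac{P + \sqrt{12 + P}}{P + s}}$ ($C{\left(P,s \right)} = \frac{3}{-2 + \frac{P + \sqrt{12 + P}}{s + P}} = \frac{3}{-2 + \frac{P + \sqrt{12 + P}}{P + s}}$)
$\left(463 + 121\right) C{\left(3 \left(-3\right) T,10 - 6 \right)} = \left(463 + 121\right) \frac{3 \left(- 3 \left(-3\right) 2 - \left(10 - 6\right)\right)}{3 \left(-3\right) 2 - \sqrt{12 + 3 \left(-3\right) 2} + 2 \left(10 - 6\right)} = 584 \frac{3 \left(- \left(-9\right) 2 - \left(10 - 6\right)\right)}{\left(-9\right) 2 - \sqrt{12 - 18} + 2 \left(10 - 6\right)} = 584 \frac{3 \left(\left(-1\right) \left(-18\right) - 4\right)}{-18 - \sqrt{12 - 18} + 2 \cdot 4} = 584 \frac{3 \left(18 - 4\right)}{-18 - \sqrt{-6} + 8} = 584 \cdot 3 \frac{1}{-18 - i \sqrt{6} + 8} \cdot 14 = 584 \cdot 3 \frac{1}{-10 - i \sqrt{6}} \cdot 14 = 584 \frac{42}{-10 - i \sqrt{6}} = \frac{24528}{-10 - i \sqrt{6}}$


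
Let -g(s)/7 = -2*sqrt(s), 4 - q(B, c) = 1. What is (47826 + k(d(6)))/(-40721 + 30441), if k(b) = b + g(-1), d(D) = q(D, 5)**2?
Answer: -9567/2056 - 7*I/5140 ≈ -4.6532 - 0.0013619*I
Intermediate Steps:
q(B, c) = 3 (q(B, c) = 4 - 1*1 = 4 - 1 = 3)
g(s) = 14*sqrt(s) (g(s) = -(-14)*sqrt(s) = 14*sqrt(s))
d(D) = 9 (d(D) = 3**2 = 9)
k(b) = b + 14*I (k(b) = b + 14*sqrt(-1) = b + 14*I)
(47826 + k(d(6)))/(-40721 + 30441) = (47826 + (9 + 14*I))/(-40721 + 30441) = (47835 + 14*I)/(-10280) = (47835 + 14*I)*(-1/10280) = -9567/2056 - 7*I/5140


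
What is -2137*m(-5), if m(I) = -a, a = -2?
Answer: -4274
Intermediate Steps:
m(I) = 2 (m(I) = -1*(-2) = 2)
-2137*m(-5) = -2137*2 = -4274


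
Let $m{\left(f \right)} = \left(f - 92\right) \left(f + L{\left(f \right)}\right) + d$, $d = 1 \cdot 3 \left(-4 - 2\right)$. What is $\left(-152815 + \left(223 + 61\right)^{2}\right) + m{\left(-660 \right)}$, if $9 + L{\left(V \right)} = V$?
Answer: $927231$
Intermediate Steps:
$L{\left(V \right)} = -9 + V$
$d = -18$ ($d = 3 \left(-6\right) = -18$)
$m{\left(f \right)} = -18 + \left(-92 + f\right) \left(-9 + 2 f\right)$ ($m{\left(f \right)} = \left(f - 92\right) \left(f + \left(-9 + f\right)\right) - 18 = \left(-92 + f\right) \left(-9 + 2 f\right) - 18 = -18 + \left(-92 + f\right) \left(-9 + 2 f\right)$)
$\left(-152815 + \left(223 + 61\right)^{2}\right) + m{\left(-660 \right)} = \left(-152815 + \left(223 + 61\right)^{2}\right) + \left(810 - -127380 + 2 \left(-660\right)^{2}\right) = \left(-152815 + 284^{2}\right) + \left(810 + 127380 + 2 \cdot 435600\right) = \left(-152815 + 80656\right) + \left(810 + 127380 + 871200\right) = -72159 + 999390 = 927231$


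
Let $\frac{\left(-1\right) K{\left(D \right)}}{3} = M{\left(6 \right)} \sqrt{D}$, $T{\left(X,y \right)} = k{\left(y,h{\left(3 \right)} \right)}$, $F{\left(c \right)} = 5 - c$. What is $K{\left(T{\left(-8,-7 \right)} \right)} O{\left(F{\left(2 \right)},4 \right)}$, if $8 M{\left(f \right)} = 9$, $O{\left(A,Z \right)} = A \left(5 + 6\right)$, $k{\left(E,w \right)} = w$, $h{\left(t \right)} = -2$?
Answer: $- \frac{891 i \sqrt{2}}{8} \approx - 157.51 i$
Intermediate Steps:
$O{\left(A,Z \right)} = 11 A$ ($O{\left(A,Z \right)} = A 11 = 11 A$)
$M{\left(f \right)} = \frac{9}{8}$ ($M{\left(f \right)} = \frac{1}{8} \cdot 9 = \frac{9}{8}$)
$T{\left(X,y \right)} = -2$
$K{\left(D \right)} = - \frac{27 \sqrt{D}}{8}$ ($K{\left(D \right)} = - 3 \frac{9 \sqrt{D}}{8} = - \frac{27 \sqrt{D}}{8}$)
$K{\left(T{\left(-8,-7 \right)} \right)} O{\left(F{\left(2 \right)},4 \right)} = - \frac{27 \sqrt{-2}}{8} \cdot 11 \left(5 - 2\right) = - \frac{27 i \sqrt{2}}{8} \cdot 11 \left(5 - 2\right) = - \frac{27 i \sqrt{2}}{8} \cdot 11 \cdot 3 = - \frac{27 i \sqrt{2}}{8} \cdot 33 = - \frac{891 i \sqrt{2}}{8}$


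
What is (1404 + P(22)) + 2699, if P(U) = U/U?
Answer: 4104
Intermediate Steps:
P(U) = 1
(1404 + P(22)) + 2699 = (1404 + 1) + 2699 = 1405 + 2699 = 4104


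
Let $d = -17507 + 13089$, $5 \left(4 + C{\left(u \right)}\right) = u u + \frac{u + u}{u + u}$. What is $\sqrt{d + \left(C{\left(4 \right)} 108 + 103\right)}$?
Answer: $\frac{i \sqrt{109495}}{5} \approx 66.18 i$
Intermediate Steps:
$C{\left(u \right)} = - \frac{19}{5} + \frac{u^{2}}{5}$ ($C{\left(u \right)} = -4 + \frac{u u + \frac{u + u}{u + u}}{5} = -4 + \frac{u^{2} + \frac{2 u}{2 u}}{5} = -4 + \frac{u^{2} + 2 u \frac{1}{2 u}}{5} = -4 + \frac{u^{2} + 1}{5} = -4 + \frac{1 + u^{2}}{5} = -4 + \left(\frac{1}{5} + \frac{u^{2}}{5}\right) = - \frac{19}{5} + \frac{u^{2}}{5}$)
$d = -4418$
$\sqrt{d + \left(C{\left(4 \right)} 108 + 103\right)} = \sqrt{-4418 + \left(\left(- \frac{19}{5} + \frac{4^{2}}{5}\right) 108 + 103\right)} = \sqrt{-4418 + \left(\left(- \frac{19}{5} + \frac{1}{5} \cdot 16\right) 108 + 103\right)} = \sqrt{-4418 + \left(\left(- \frac{19}{5} + \frac{16}{5}\right) 108 + 103\right)} = \sqrt{-4418 + \left(\left(- \frac{3}{5}\right) 108 + 103\right)} = \sqrt{-4418 + \left(- \frac{324}{5} + 103\right)} = \sqrt{-4418 + \frac{191}{5}} = \sqrt{- \frac{21899}{5}} = \frac{i \sqrt{109495}}{5}$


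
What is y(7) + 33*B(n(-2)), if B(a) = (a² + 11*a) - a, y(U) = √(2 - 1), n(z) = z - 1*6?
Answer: -527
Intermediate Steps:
n(z) = -6 + z (n(z) = z - 6 = -6 + z)
y(U) = 1 (y(U) = √1 = 1)
B(a) = a² + 10*a
y(7) + 33*B(n(-2)) = 1 + 33*((-6 - 2)*(10 + (-6 - 2))) = 1 + 33*(-8*(10 - 8)) = 1 + 33*(-8*2) = 1 + 33*(-16) = 1 - 528 = -527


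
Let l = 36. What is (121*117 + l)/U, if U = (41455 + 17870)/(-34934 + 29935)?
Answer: -23650269/19775 ≈ -1196.0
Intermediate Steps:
U = -59325/4999 (U = 59325/(-4999) = 59325*(-1/4999) = -59325/4999 ≈ -11.867)
(121*117 + l)/U = (121*117 + 36)/(-59325/4999) = (14157 + 36)*(-4999/59325) = 14193*(-4999/59325) = -23650269/19775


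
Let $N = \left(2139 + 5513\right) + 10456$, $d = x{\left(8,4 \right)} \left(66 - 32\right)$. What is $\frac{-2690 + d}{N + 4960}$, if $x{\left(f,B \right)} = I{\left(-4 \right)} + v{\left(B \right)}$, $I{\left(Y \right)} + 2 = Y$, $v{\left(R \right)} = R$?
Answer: $- \frac{1379}{11534} \approx -0.11956$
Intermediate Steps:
$I{\left(Y \right)} = -2 + Y$
$x{\left(f,B \right)} = -6 + B$ ($x{\left(f,B \right)} = \left(-2 - 4\right) + B = -6 + B$)
$d = -68$ ($d = \left(-6 + 4\right) \left(66 - 32\right) = \left(-2\right) 34 = -68$)
$N = 18108$ ($N = 7652 + 10456 = 18108$)
$\frac{-2690 + d}{N + 4960} = \frac{-2690 - 68}{18108 + 4960} = - \frac{2758}{23068} = \left(-2758\right) \frac{1}{23068} = - \frac{1379}{11534}$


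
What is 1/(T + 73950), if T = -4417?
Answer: 1/69533 ≈ 1.4382e-5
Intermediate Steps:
1/(T + 73950) = 1/(-4417 + 73950) = 1/69533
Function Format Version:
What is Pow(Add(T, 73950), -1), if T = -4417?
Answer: Rational(1, 69533) ≈ 1.4382e-5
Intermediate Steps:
Pow(Add(T, 73950), -1) = Pow(Add(-4417, 73950), -1) = Pow(69533, -1) = Rational(1, 69533)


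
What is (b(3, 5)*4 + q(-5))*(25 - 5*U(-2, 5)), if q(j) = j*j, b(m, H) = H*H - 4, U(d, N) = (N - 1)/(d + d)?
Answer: 3270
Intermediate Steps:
U(d, N) = (-1 + N)/(2*d) (U(d, N) = (-1 + N)/((2*d)) = (-1 + N)*(1/(2*d)) = (-1 + N)/(2*d))
b(m, H) = -4 + H² (b(m, H) = H² - 4 = -4 + H²)
q(j) = j²
(b(3, 5)*4 + q(-5))*(25 - 5*U(-2, 5)) = ((-4 + 5²)*4 + (-5)²)*(25 - 5*(½)*(-1 + 5)/(-2)) = ((-4 + 25)*4 + 25)*(25 - 5*(½)*(-½)*4) = (21*4 + 25)*(25 - 5*(-1)) = (84 + 25)*(25 - 1*(-5)) = 109*(25 + 5) = 109*30 = 3270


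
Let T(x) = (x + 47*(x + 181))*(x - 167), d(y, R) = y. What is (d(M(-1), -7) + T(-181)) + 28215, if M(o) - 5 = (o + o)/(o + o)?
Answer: 91209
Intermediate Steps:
M(o) = 6 (M(o) = 5 + (o + o)/(o + o) = 5 + (2*o)/((2*o)) = 5 + (2*o)*(1/(2*o)) = 5 + 1 = 6)
T(x) = (-167 + x)*(8507 + 48*x) (T(x) = (x + 47*(181 + x))*(-167 + x) = (x + (8507 + 47*x))*(-167 + x) = (8507 + 48*x)*(-167 + x) = (-167 + x)*(8507 + 48*x))
(d(M(-1), -7) + T(-181)) + 28215 = (6 + (-1420669 + 48*(-181)² + 491*(-181))) + 28215 = (6 + (-1420669 + 48*32761 - 88871)) + 28215 = (6 + (-1420669 + 1572528 - 88871)) + 28215 = (6 + 62988) + 28215 = 62994 + 28215 = 91209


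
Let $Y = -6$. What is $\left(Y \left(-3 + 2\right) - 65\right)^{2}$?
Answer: $3481$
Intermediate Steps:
$\left(Y \left(-3 + 2\right) - 65\right)^{2} = \left(- 6 \left(-3 + 2\right) - 65\right)^{2} = \left(\left(-6\right) \left(-1\right) - 65\right)^{2} = \left(6 - 65\right)^{2} = \left(-59\right)^{2} = 3481$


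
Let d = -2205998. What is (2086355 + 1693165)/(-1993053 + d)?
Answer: -3779520/4199051 ≈ -0.90009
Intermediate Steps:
(2086355 + 1693165)/(-1993053 + d) = (2086355 + 1693165)/(-1993053 - 2205998) = 3779520/(-4199051) = 3779520*(-1/4199051) = -3779520/4199051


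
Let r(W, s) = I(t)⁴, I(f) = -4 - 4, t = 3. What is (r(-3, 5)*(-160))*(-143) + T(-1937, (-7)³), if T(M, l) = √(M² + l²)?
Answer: 93716480 + √3869618 ≈ 9.3718e+7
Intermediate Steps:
I(f) = -8
r(W, s) = 4096 (r(W, s) = (-8)⁴ = 4096)
(r(-3, 5)*(-160))*(-143) + T(-1937, (-7)³) = (4096*(-160))*(-143) + √((-1937)² + ((-7)³)²) = -655360*(-143) + √(3751969 + (-343)²) = 93716480 + √(3751969 + 117649) = 93716480 + √3869618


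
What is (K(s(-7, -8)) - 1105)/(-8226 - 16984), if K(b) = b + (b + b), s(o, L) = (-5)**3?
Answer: 148/2521 ≈ 0.058707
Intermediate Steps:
s(o, L) = -125
K(b) = 3*b (K(b) = b + 2*b = 3*b)
(K(s(-7, -8)) - 1105)/(-8226 - 16984) = (3*(-125) - 1105)/(-8226 - 16984) = (-375 - 1105)/(-25210) = -1480*(-1/25210) = 148/2521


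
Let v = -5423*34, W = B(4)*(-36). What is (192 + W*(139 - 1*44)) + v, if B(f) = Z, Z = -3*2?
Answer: -163670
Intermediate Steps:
Z = -6
B(f) = -6
W = 216 (W = -6*(-36) = 216)
v = -184382
(192 + W*(139 - 1*44)) + v = (192 + 216*(139 - 1*44)) - 184382 = (192 + 216*(139 - 44)) - 184382 = (192 + 216*95) - 184382 = (192 + 20520) - 184382 = 20712 - 184382 = -163670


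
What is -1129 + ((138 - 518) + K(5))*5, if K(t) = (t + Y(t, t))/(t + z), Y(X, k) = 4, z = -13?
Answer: -24277/8 ≈ -3034.6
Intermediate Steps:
K(t) = (4 + t)/(-13 + t) (K(t) = (t + 4)/(t - 13) = (4 + t)/(-13 + t))
-1129 + ((138 - 518) + K(5))*5 = -1129 + ((138 - 518) + (4 + 5)/(-13 + 5))*5 = -1129 + (-380 + 9/(-8))*5 = -1129 + (-380 - ⅛*9)*5 = -1129 + (-380 - 9/8)*5 = -1129 - 3049/8*5 = -1129 - 15245/8 = -24277/8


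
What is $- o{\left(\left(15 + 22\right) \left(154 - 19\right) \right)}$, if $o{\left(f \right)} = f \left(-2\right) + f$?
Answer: $4995$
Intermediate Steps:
$o{\left(f \right)} = - f$ ($o{\left(f \right)} = - 2 f + f = - f$)
$- o{\left(\left(15 + 22\right) \left(154 - 19\right) \right)} = - \left(-1\right) \left(15 + 22\right) \left(154 - 19\right) = - \left(-1\right) 37 \cdot 135 = - \left(-1\right) 4995 = \left(-1\right) \left(-4995\right) = 4995$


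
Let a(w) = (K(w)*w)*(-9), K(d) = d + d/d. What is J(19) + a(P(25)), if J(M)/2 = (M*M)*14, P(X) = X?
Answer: 4258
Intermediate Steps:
K(d) = 1 + d (K(d) = d + 1 = 1 + d)
J(M) = 28*M² (J(M) = 2*((M*M)*14) = 2*(M²*14) = 2*(14*M²) = 28*M²)
a(w) = -9*w*(1 + w) (a(w) = ((1 + w)*w)*(-9) = (w*(1 + w))*(-9) = -9*w*(1 + w))
J(19) + a(P(25)) = 28*19² - 9*25*(1 + 25) = 28*361 - 9*25*26 = 10108 - 5850 = 4258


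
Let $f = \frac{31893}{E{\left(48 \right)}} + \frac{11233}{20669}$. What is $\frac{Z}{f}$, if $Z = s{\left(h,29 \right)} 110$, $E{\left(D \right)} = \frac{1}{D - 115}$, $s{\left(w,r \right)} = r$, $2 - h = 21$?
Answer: $- \frac{32967055}{22083074353} \approx -0.0014929$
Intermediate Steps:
$h = -19$ ($h = 2 - 21 = -19$)
$E{\left(D \right)} = \frac{1}{-115 + D}$
$f = - \frac{44166148706}{20669}$ ($f = \frac{31893}{\frac{1}{-115 + 48}} + \frac{11233}{20669} = \frac{31893}{\frac{1}{-67}} + 11233 \cdot \frac{1}{20669} = \frac{31893}{- \frac{1}{67}} + \frac{11233}{20669} = 31893 \left(-67\right) + \frac{11233}{20669} = -2136831 + \frac{11233}{20669} = - \frac{44166148706}{20669} \approx -2.1368 \cdot 10^{6}$)
$Z = 3190$ ($Z = 29 \cdot 110 = 3190$)
$\frac{Z}{f} = \frac{3190}{- \frac{44166148706}{20669}} = 3190 \left(- \frac{20669}{44166148706}\right) = - \frac{32967055}{22083074353}$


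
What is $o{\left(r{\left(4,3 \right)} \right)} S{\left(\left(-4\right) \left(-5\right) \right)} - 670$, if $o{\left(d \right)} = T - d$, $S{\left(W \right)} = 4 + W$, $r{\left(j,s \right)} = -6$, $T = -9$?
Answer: $-742$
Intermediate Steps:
$o{\left(d \right)} = -9 - d$
$o{\left(r{\left(4,3 \right)} \right)} S{\left(\left(-4\right) \left(-5\right) \right)} - 670 = \left(-9 - -6\right) \left(4 - -20\right) - 670 = \left(-9 + 6\right) \left(4 + 20\right) - 670 = \left(-3\right) 24 - 670 = -72 - 670 = -742$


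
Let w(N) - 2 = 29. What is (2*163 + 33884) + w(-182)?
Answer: 34241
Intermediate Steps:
w(N) = 31 (w(N) = 2 + 29 = 31)
(2*163 + 33884) + w(-182) = (2*163 + 33884) + 31 = (326 + 33884) + 31 = 34210 + 31 = 34241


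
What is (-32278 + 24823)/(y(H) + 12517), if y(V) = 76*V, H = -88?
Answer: -2485/1943 ≈ -1.2789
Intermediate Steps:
(-32278 + 24823)/(y(H) + 12517) = (-32278 + 24823)/(76*(-88) + 12517) = -7455/(-6688 + 12517) = -7455/5829 = -7455*1/5829 = -2485/1943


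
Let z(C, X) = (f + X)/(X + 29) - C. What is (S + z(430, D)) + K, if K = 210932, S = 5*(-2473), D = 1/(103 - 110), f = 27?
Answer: 20011931/101 ≈ 1.9814e+5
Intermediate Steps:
D = -1/7 (D = 1/(-7) = -1/7 ≈ -0.14286)
S = -12365
z(C, X) = -C + (27 + X)/(29 + X) (z(C, X) = (27 + X)/(X + 29) - C = (27 + X)/(29 + X) - C = -C + (27 + X)/(29 + X))
(S + z(430, D)) + K = (-12365 + (27 - 1/7 - 29*430 - 1*430*(-1/7))/(29 - 1/7)) + 210932 = (-12365 + (27 - 1/7 - 12470 + 430/7)/(202/7)) + 210932 = (-12365 + (7/202)*(-86672/7)) + 210932 = (-12365 - 43336/101) + 210932 = -1292201/101 + 210932 = 20011931/101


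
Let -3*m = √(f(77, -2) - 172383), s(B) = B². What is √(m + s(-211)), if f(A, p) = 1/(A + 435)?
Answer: √(25644096 - 6*I*√176520190)/24 ≈ 211.0 - 0.32795*I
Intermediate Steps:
f(A, p) = 1/(435 + A)
m = -I*√176520190/96 (m = -√(1/(435 + 77) - 172383)/3 = -√(1/512 - 172383)/3 = -I*√176520190/96 ≈ -138.4*I)
√(m + s(-211)) = √(-I*√176520190/96 + (-211)²) = √(-I*√176520190/96 + 44521) = √(44521 - I*√176520190/96)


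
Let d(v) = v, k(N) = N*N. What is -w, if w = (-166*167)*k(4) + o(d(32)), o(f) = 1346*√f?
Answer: 443552 - 5384*√2 ≈ 4.3594e+5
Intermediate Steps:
k(N) = N²
w = -443552 + 5384*√2 (w = -166*167*4² + 1346*√32 = -27722*16 + 1346*(4*√2) = -443552 + 5384*√2 ≈ -4.3594e+5)
-w = -(-443552 + 5384*√2) = 443552 - 5384*√2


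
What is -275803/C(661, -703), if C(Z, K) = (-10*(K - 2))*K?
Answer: 275803/4956150 ≈ 0.055649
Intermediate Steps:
C(Z, K) = K*(20 - 10*K) (C(Z, K) = (-10*(-2 + K))*K = (20 - 10*K)*K = K*(20 - 10*K))
-275803/C(661, -703) = -275803*(-1/(7030*(2 - 1*(-703)))) = -275803*(-1/(7030*(2 + 703))) = -275803/(10*(-703)*705) = -275803/(-4956150) = -275803*(-1/4956150) = 275803/4956150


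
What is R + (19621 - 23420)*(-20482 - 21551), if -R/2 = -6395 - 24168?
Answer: 159744493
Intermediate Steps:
R = 61126 (R = -2*(-6395 - 24168) = -2*(-30563) = 61126)
R + (19621 - 23420)*(-20482 - 21551) = 61126 + (19621 - 23420)*(-20482 - 21551) = 61126 - 3799*(-42033) = 61126 + 159683367 = 159744493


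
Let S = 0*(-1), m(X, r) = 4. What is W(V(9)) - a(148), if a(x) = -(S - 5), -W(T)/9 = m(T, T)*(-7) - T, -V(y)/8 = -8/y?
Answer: 311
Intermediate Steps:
V(y) = 64/y (V(y) = -(-64)/y = 64/y)
W(T) = 252 + 9*T (W(T) = -9*(4*(-7) - T) = -9*(-28 - T) = 252 + 9*T)
S = 0
a(x) = 5 (a(x) = -(0 - 5) = -1*(-5) = 5)
W(V(9)) - a(148) = (252 + 9*(64/9)) - 1*5 = (252 + 9*(64*(1/9))) - 5 = (252 + 9*(64/9)) - 5 = (252 + 64) - 5 = 316 - 5 = 311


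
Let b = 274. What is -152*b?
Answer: -41648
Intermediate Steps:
-152*b = -152*274 = -41648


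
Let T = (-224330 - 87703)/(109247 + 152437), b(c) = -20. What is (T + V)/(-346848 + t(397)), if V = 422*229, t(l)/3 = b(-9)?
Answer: -8429435453/30260091024 ≈ -0.27857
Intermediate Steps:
t(l) = -60 (t(l) = 3*(-20) = -60)
T = -104011/87228 (T = -312033/261684 = -312033*1/261684 = -104011/87228 ≈ -1.1924)
V = 96638
(T + V)/(-346848 + t(397)) = (-104011/87228 + 96638)/(-346848 - 60) = (8429435453/87228)/(-346908) = (8429435453/87228)*(-1/346908) = -8429435453/30260091024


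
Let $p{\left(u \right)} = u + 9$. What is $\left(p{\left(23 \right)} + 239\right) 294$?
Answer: $79674$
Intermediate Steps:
$p{\left(u \right)} = 9 + u$
$\left(p{\left(23 \right)} + 239\right) 294 = \left(\left(9 + 23\right) + 239\right) 294 = \left(32 + 239\right) 294 = 271 \cdot 294 = 79674$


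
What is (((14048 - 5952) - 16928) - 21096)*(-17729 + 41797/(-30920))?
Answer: 2050900286457/3865 ≈ 5.3063e+8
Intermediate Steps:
(((14048 - 5952) - 16928) - 21096)*(-17729 + 41797/(-30920)) = ((8096 - 16928) - 21096)*(-17729 + 41797*(-1/30920)) = (-8832 - 21096)*(-17729 - 41797/30920) = -29928*(-548222477/30920) = 2050900286457/3865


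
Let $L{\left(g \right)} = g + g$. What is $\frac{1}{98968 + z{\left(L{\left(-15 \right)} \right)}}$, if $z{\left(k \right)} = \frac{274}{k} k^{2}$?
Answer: $\frac{1}{90748} \approx 1.102 \cdot 10^{-5}$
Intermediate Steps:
$L{\left(g \right)} = 2 g$
$z{\left(k \right)} = 274 k$
$\frac{1}{98968 + z{\left(L{\left(-15 \right)} \right)}} = \frac{1}{98968 + 274 \cdot 2 \left(-15\right)} = \frac{1}{98968 + 274 \left(-30\right)} = \frac{1}{98968 - 8220} = \frac{1}{90748}$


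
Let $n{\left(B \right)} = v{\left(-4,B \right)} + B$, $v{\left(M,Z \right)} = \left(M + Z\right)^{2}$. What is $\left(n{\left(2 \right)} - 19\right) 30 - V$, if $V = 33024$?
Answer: $-33414$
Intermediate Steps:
$n{\left(B \right)} = B + \left(-4 + B\right)^{2}$ ($n{\left(B \right)} = \left(-4 + B\right)^{2} + B = B + \left(-4 + B\right)^{2}$)
$\left(n{\left(2 \right)} - 19\right) 30 - V = \left(\left(2 + \left(-4 + 2\right)^{2}\right) - 19\right) 30 - 33024 = \left(\left(2 + \left(-2\right)^{2}\right) - 19\right) 30 - 33024 = \left(\left(2 + 4\right) - 19\right) 30 - 33024 = \left(6 - 19\right) 30 - 33024 = \left(-13\right) 30 - 33024 = -390 - 33024 = -33414$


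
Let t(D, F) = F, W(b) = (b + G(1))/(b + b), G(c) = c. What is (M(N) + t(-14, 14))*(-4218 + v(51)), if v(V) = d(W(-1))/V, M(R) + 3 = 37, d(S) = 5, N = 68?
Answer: -3441808/17 ≈ -2.0246e+5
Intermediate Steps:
W(b) = (1 + b)/(2*b) (W(b) = (b + 1)/(b + b) = (1 + b)/((2*b)) = (1 + b)*(1/(2*b)) = (1 + b)/(2*b))
M(R) = 34 (M(R) = -3 + 37 = 34)
v(V) = 5/V
(M(N) + t(-14, 14))*(-4218 + v(51)) = (34 + 14)*(-4218 + 5/51) = 48*(-4218 + 5*(1/51)) = 48*(-4218 + 5/51) = 48*(-215113/51) = -3441808/17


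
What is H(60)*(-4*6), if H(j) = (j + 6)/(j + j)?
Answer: -66/5 ≈ -13.200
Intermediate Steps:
H(j) = (6 + j)/(2*j) (H(j) = (6 + j)/((2*j)) = (6 + j)*(1/(2*j)) = (6 + j)/(2*j))
H(60)*(-4*6) = ((½)*(6 + 60)/60)*(-4*6) = ((½)*(1/60)*66)*(-24) = (11/20)*(-24) = -66/5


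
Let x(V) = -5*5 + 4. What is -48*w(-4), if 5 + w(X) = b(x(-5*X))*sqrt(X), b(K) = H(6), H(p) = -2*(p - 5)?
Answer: 240 + 192*I ≈ 240.0 + 192.0*I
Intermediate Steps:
x(V) = -21 (x(V) = -25 + 4 = -21)
H(p) = 10 - 2*p (H(p) = -2*(-5 + p) = 10 - 2*p)
b(K) = -2 (b(K) = 10 - 2*6 = 10 - 12 = -2)
w(X) = -5 - 2*sqrt(X)
-48*w(-4) = -48*(-5 - 4*I) = 240 + 192*I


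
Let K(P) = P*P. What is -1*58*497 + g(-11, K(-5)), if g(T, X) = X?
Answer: -28801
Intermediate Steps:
K(P) = P²
-1*58*497 + g(-11, K(-5)) = -1*58*497 + (-5)² = -58*497 + 25 = -28826 + 25 = -28801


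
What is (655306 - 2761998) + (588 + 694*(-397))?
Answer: -2381622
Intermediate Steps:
(655306 - 2761998) + (588 + 694*(-397)) = -2106692 + (588 - 275518) = -2106692 - 274930 = -2381622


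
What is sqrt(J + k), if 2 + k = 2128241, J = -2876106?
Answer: I*sqrt(747867) ≈ 864.79*I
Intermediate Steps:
k = 2128239 (k = -2 + 2128241 = 2128239)
sqrt(J + k) = sqrt(-2876106 + 2128239) = sqrt(-747867) = I*sqrt(747867)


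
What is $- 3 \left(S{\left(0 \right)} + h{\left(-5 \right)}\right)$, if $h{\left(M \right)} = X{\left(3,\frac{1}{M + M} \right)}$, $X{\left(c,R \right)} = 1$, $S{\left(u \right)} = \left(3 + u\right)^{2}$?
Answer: $-30$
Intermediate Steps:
$h{\left(M \right)} = 1$
$- 3 \left(S{\left(0 \right)} + h{\left(-5 \right)}\right) = - 3 \left(\left(3 + 0\right)^{2} + 1\right) = - 3 \left(3^{2} + 1\right) = - 3 \left(9 + 1\right) = \left(-3\right) 10 = -30$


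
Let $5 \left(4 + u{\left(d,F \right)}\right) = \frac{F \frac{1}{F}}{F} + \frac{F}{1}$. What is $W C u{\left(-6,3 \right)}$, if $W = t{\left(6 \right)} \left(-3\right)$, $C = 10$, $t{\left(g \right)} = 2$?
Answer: $200$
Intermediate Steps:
$u{\left(d,F \right)} = -4 + \frac{F}{5} + \frac{1}{5 F}$ ($u{\left(d,F \right)} = -4 + \frac{\frac{F \frac{1}{F}}{F} + \frac{F}{1}}{5} = -4 + \frac{1 \frac{1}{F} + F 1}{5} = -4 + \frac{\frac{1}{F} + F}{5} = -4 + \frac{F + \frac{1}{F}}{5} = -4 + \left(\frac{F}{5} + \frac{1}{5 F}\right) = -4 + \frac{F}{5} + \frac{1}{5 F}$)
$W = -6$ ($W = 2 \left(-3\right) = -6$)
$W C u{\left(-6,3 \right)} = \left(-6\right) 10 \frac{1 + 3 \left(-20 + 3\right)}{5 \cdot 3} = - 60 \cdot \frac{1}{5} \cdot \frac{1}{3} \left(1 + 3 \left(-17\right)\right) = - 60 \cdot \frac{1}{5} \cdot \frac{1}{3} \left(1 - 51\right) = - 60 \cdot \frac{1}{5} \cdot \frac{1}{3} \left(-50\right) = \left(-60\right) \left(- \frac{10}{3}\right) = 200$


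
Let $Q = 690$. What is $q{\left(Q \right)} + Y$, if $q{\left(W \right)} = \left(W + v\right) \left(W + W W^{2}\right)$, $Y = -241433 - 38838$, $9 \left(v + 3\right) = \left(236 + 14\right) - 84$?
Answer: $\frac{695235166457}{3} \approx 2.3174 \cdot 10^{11}$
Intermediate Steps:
$v = \frac{139}{9}$ ($v = -3 + \frac{\left(236 + 14\right) - 84}{9} = -3 + \frac{250 - 84}{9} = -3 + \frac{1}{9} \cdot 166 = -3 + \frac{166}{9} = \frac{139}{9} \approx 15.444$)
$Y = -280271$ ($Y = -241433 - 38838 = -280271$)
$q{\left(W \right)} = \left(\frac{139}{9} + W\right) \left(W + W^{3}\right)$ ($q{\left(W \right)} = \left(W + \frac{139}{9}\right) \left(W + W W^{2}\right) = \left(\frac{139}{9} + W\right) \left(W + W^{3}\right)$)
$q{\left(Q \right)} + Y = \frac{1}{9} \cdot 690 \left(139 + 9 \cdot 690 + 9 \cdot 690^{3} + 139 \cdot 690^{2}\right) - 280271 = \frac{1}{9} \cdot 690 \left(139 + 6210 + 9 \cdot 328509000 + 139 \cdot 476100\right) - 280271 = \frac{1}{9} \cdot 690 \left(139 + 6210 + 2956581000 + 66177900\right) - 280271 = \frac{1}{9} \cdot 690 \cdot 3022765249 - 280271 = \frac{695236007270}{3} - 280271 = \frac{695235166457}{3}$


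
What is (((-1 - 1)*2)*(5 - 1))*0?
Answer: 0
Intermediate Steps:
(((-1 - 1)*2)*(5 - 1))*0 = (-2*2*4)*0 = -4*4*0 = -16*0 = 0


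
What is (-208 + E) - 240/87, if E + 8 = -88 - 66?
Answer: -10810/29 ≈ -372.76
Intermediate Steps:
E = -162 (E = -8 + (-88 - 66) = -8 - 154 = -162)
(-208 + E) - 240/87 = (-208 - 162) - 240/87 = -370 - 240*1/87 = -370 - 80/29 = -10810/29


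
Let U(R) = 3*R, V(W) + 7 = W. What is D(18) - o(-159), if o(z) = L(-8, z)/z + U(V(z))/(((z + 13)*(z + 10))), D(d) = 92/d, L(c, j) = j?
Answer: 404690/97893 ≈ 4.1340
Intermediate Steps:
V(W) = -7 + W
o(z) = 1 + (-21 + 3*z)/((10 + z)*(13 + z)) (o(z) = z/z + (3*(-7 + z))/(((z + 13)*(z + 10))) = 1 + (-21 + 3*z)/(((13 + z)*(10 + z))) = 1 + (-21 + 3*z)/(((10 + z)*(13 + z))) = 1 + (-21 + 3*z)*(1/((10 + z)*(13 + z))) = 1 + (-21 + 3*z)/((10 + z)*(13 + z)))
D(18) - o(-159) = 92/18 - (109 + (-159)**2 + 26*(-159))/(130 + (-159)**2 + 23*(-159)) = 92*(1/18) - (109 + 25281 - 4134)/(130 + 25281 - 3657) = 46/9 - 21256/21754 = 46/9 - 1*10628/10877 = 46/9 - 10628/10877 = 404690/97893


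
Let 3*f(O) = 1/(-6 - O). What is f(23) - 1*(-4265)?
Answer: 371054/87 ≈ 4265.0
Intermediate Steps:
f(O) = 1/(3*(-6 - O))
f(23) - 1*(-4265) = -1/(18 + 3*23) - 1*(-4265) = -1/(18 + 69) + 4265 = -1/87 + 4265 = 371054/87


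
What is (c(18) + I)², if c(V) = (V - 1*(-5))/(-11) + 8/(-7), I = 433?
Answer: 1095080464/5929 ≈ 1.8470e+5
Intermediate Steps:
c(V) = -123/77 - V/11 (c(V) = (V + 5)*(-1/11) + 8*(-⅐) = (5 + V)*(-1/11) - 8/7 = (-5/11 - V/11) - 8/7 = -123/77 - V/11)
(c(18) + I)² = ((-123/77 - 1/11*18) + 433)² = ((-123/77 - 18/11) + 433)² = (-249/77 + 433)² = (33092/77)² = 1095080464/5929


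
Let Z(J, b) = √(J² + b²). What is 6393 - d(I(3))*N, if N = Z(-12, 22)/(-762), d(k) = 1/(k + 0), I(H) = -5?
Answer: 6393 - √157/1905 ≈ 6393.0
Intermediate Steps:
d(k) = 1/k
N = -√157/381 (N = √((-12)² + 22²)/(-762) = √(144 + 484)*(-1/762) = √628*(-1/762) = (2*√157)*(-1/762) = -√157/381 ≈ -0.032887)
6393 - d(I(3))*N = 6393 - (-√157/381)/(-5) = 6393 - (-1)*(-√157/381)/5 = 6393 - √157/1905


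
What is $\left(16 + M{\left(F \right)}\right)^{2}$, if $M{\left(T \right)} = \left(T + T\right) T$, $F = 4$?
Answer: $2304$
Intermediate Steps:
$M{\left(T \right)} = 2 T^{2}$ ($M{\left(T \right)} = 2 T T = 2 T^{2}$)
$\left(16 + M{\left(F \right)}\right)^{2} = \left(16 + 2 \cdot 4^{2}\right)^{2} = \left(16 + 2 \cdot 16\right)^{2} = \left(16 + 32\right)^{2} = 48^{2} = 2304$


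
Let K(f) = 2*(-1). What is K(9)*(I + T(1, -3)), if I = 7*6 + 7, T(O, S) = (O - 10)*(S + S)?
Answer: -206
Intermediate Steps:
T(O, S) = 2*S*(-10 + O) (T(O, S) = (-10 + O)*(2*S) = 2*S*(-10 + O))
I = 49 (I = 42 + 7 = 49)
K(f) = -2
K(9)*(I + T(1, -3)) = -2*(49 + 2*(-3)*(-10 + 1)) = -2*(49 + 2*(-3)*(-9)) = -2*(49 + 54) = -2*103 = -206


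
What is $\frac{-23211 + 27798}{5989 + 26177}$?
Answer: $\frac{1529}{10722} \approx 0.1426$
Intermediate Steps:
$\frac{-23211 + 27798}{5989 + 26177} = \frac{4587}{32166} = 4587 \cdot \frac{1}{32166} = \frac{1529}{10722}$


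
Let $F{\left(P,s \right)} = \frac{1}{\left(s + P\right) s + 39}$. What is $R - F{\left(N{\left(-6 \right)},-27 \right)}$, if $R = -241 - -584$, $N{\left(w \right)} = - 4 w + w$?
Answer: $\frac{96725}{282} \approx 343.0$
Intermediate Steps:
$N{\left(w \right)} = - 3 w$
$R = 343$ ($R = -241 + 584 = 343$)
$F{\left(P,s \right)} = \frac{1}{39 + s \left(P + s\right)}$ ($F{\left(P,s \right)} = \frac{1}{\left(P + s\right) s + 39} = \frac{1}{s \left(P + s\right) + 39} = \frac{1}{39 + s \left(P + s\right)}$)
$R - F{\left(N{\left(-6 \right)},-27 \right)} = 343 - \frac{1}{39 + \left(-27\right)^{2} + \left(-3\right) \left(-6\right) \left(-27\right)} = 343 - \frac{1}{39 + 729 + 18 \left(-27\right)} = 343 - \frac{1}{39 + 729 - 486} = 343 - \frac{1}{282} = \frac{96725}{282}$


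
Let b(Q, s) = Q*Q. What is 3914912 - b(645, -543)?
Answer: 3498887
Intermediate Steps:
b(Q, s) = Q²
3914912 - b(645, -543) = 3914912 - 1*645² = 3914912 - 1*416025 = 3914912 - 416025 = 3498887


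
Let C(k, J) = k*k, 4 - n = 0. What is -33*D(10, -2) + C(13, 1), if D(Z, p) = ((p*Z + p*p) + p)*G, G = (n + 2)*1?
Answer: 3733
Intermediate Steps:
n = 4 (n = 4 - 1*0 = 4 + 0 = 4)
C(k, J) = k²
G = 6 (G = (4 + 2)*1 = 6*1 = 6)
D(Z, p) = 6*p + 6*p² + 6*Z*p (D(Z, p) = ((p*Z + p*p) + p)*6 = ((Z*p + p²) + p)*6 = ((p² + Z*p) + p)*6 = (p + p² + Z*p)*6 = 6*p + 6*p² + 6*Z*p)
-33*D(10, -2) + C(13, 1) = -198*(-2)*(1 + 10 - 2) + 13² = -198*(-2)*9 + 169 = -33*(-108) + 169 = 3564 + 169 = 3733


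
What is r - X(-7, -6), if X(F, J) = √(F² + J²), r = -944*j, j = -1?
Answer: 944 - √85 ≈ 934.78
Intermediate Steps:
r = 944 (r = -944*(-1) = 944)
r - X(-7, -6) = 944 - √((-7)² + (-6)²) = 944 - √(49 + 36) = 944 - √85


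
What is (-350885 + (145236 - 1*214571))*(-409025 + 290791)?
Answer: 49684291480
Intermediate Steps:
(-350885 + (145236 - 1*214571))*(-409025 + 290791) = (-350885 + (145236 - 214571))*(-118234) = (-350885 - 69335)*(-118234) = -420220*(-118234) = 49684291480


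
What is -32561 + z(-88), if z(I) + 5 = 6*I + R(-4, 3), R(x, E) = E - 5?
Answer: -33096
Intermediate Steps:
R(x, E) = -5 + E
z(I) = -7 + 6*I (z(I) = -5 + (6*I + (-5 + 3)) = -5 + (6*I - 2) = -5 + (-2 + 6*I) = -7 + 6*I)
-32561 + z(-88) = -32561 + (-7 + 6*(-88)) = -32561 + (-7 - 528) = -32561 - 535 = -33096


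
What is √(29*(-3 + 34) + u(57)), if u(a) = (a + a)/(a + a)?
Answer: 30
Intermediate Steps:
u(a) = 1 (u(a) = (2*a)/((2*a)) = (2*a)*(1/(2*a)) = 1)
√(29*(-3 + 34) + u(57)) = √(29*(-3 + 34) + 1) = √(29*31 + 1) = √(899 + 1) = √900 = 30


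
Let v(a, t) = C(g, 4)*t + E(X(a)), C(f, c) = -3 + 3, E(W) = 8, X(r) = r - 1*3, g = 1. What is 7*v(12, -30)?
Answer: 56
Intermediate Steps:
X(r) = -3 + r (X(r) = r - 3 = -3 + r)
C(f, c) = 0
v(a, t) = 8 (v(a, t) = 0*t + 8 = 0 + 8 = 8)
7*v(12, -30) = 7*8 = 56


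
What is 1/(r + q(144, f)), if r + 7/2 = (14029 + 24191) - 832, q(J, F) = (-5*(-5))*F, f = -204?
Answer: 2/64569 ≈ 3.0975e-5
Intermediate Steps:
q(J, F) = 25*F
r = 74769/2 (r = -7/2 + ((14029 + 24191) - 832) = -7/2 + (38220 - 832) = -7/2 + 37388 = 74769/2 ≈ 37385.)
1/(r + q(144, f)) = 1/(74769/2 + 25*(-204)) = 1/(74769/2 - 5100) = 1/(64569/2) = 2/64569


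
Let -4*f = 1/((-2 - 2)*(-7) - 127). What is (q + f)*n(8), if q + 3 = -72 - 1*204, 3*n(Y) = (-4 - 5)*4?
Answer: 110483/33 ≈ 3348.0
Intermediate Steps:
n(Y) = -12 (n(Y) = ((-4 - 5)*4)/3 = (-9*4)/3 = (⅓)*(-36) = -12)
q = -279 (q = -3 + (-72 - 1*204) = -3 + (-72 - 204) = -3 - 276 = -279)
f = 1/396 (f = -1/(4*((-2 - 2)*(-7) - 127)) = -1/(4*(-4*(-7) - 127)) = -1/(4*(28 - 127)) = -¼/(-99) = -¼*(-1/99) = 1/396 ≈ 0.0025253)
(q + f)*n(8) = (-279 + 1/396)*(-12) = -110483/396*(-12) = 110483/33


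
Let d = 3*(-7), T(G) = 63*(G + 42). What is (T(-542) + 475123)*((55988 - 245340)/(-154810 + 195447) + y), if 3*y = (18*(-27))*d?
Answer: 61245580806806/40637 ≈ 1.5071e+9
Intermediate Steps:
T(G) = 2646 + 63*G (T(G) = 63*(42 + G) = 2646 + 63*G)
d = -21
y = 3402 (y = ((18*(-27))*(-21))/3 = (-486*(-21))/3 = (⅓)*10206 = 3402)
(T(-542) + 475123)*((55988 - 245340)/(-154810 + 195447) + y) = ((2646 + 63*(-542)) + 475123)*((55988 - 245340)/(-154810 + 195447) + 3402) = ((2646 - 34146) + 475123)*(-189352/40637 + 3402) = (-31500 + 475123)*(-189352*1/40637 + 3402) = 443623*(-189352/40637 + 3402) = 443623*(138057722/40637) = 61245580806806/40637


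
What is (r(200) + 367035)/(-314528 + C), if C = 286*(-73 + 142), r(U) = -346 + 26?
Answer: -366715/294794 ≈ -1.2440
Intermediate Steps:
r(U) = -320
C = 19734 (C = 286*69 = 19734)
(r(200) + 367035)/(-314528 + C) = (-320 + 367035)/(-314528 + 19734) = 366715/(-294794) = 366715*(-1/294794) = -366715/294794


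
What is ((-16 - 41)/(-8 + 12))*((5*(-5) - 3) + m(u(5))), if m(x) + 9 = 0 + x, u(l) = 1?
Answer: 513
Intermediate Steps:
m(x) = -9 + x (m(x) = -9 + (0 + x) = -9 + x)
((-16 - 41)/(-8 + 12))*((5*(-5) - 3) + m(u(5))) = ((-16 - 41)/(-8 + 12))*((5*(-5) - 3) + (-9 + 1)) = (-57/4)*((-25 - 3) - 8) = (-57*1/4)*(-28 - 8) = -57/4*(-36) = 513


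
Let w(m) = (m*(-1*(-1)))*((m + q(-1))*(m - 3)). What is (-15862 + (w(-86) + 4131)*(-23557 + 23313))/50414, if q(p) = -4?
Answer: 83529007/25207 ≈ 3313.7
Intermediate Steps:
w(m) = m*(-4 + m)*(-3 + m) (w(m) = (m*(-1*(-1)))*((m - 4)*(m - 3)) = (m*1)*((-4 + m)*(-3 + m)) = m*((-4 + m)*(-3 + m)) = m*(-4 + m)*(-3 + m))
(-15862 + (w(-86) + 4131)*(-23557 + 23313))/50414 = (-15862 + (-86*(12 + (-86)² - 7*(-86)) + 4131)*(-23557 + 23313))/50414 = (-15862 + (-86*(12 + 7396 + 602) + 4131)*(-244))*(1/50414) = (-15862 + (-86*8010 + 4131)*(-244))*(1/50414) = (-15862 + (-688860 + 4131)*(-244))*(1/50414) = (-15862 - 684729*(-244))*(1/50414) = (-15862 + 167073876)*(1/50414) = 167058014*(1/50414) = 83529007/25207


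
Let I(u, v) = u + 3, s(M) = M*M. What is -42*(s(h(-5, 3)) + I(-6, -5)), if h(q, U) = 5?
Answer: -924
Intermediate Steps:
s(M) = M²
I(u, v) = 3 + u
-42*(s(h(-5, 3)) + I(-6, -5)) = -42*(5² + (3 - 6)) = -42*(25 - 3) = -42*22 = -924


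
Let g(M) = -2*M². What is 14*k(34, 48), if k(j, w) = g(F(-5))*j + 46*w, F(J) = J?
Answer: 7112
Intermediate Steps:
k(j, w) = -50*j + 46*w (k(j, w) = (-2*(-5)²)*j + 46*w = (-2*25)*j + 46*w = -50*j + 46*w)
14*k(34, 48) = 14*(-50*34 + 46*48) = 14*(-1700 + 2208) = 14*508 = 7112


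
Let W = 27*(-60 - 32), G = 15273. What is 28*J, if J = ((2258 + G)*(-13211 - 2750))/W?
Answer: 1958686037/621 ≈ 3.1541e+6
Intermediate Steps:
W = -2484 (W = 27*(-92) = -2484)
J = 279812291/2484 (J = ((2258 + 15273)*(-13211 - 2750))/(-2484) = (17531*(-15961))*(-1/2484) = -279812291*(-1/2484) = 279812291/2484 ≈ 1.1265e+5)
28*J = 28*(279812291/2484) = 1958686037/621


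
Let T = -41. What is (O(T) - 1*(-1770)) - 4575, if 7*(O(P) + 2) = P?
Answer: -19690/7 ≈ -2812.9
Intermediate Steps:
O(P) = -2 + P/7
(O(T) - 1*(-1770)) - 4575 = ((-2 + (⅐)*(-41)) - 1*(-1770)) - 4575 = ((-2 - 41/7) + 1770) - 4575 = (-55/7 + 1770) - 4575 = 12335/7 - 4575 = -19690/7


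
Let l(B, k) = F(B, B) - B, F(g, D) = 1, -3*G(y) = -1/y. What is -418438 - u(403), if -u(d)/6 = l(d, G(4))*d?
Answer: -1390474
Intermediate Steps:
G(y) = 1/(3*y) (G(y) = -(-1)/(3*y) = 1/(3*y))
l(B, k) = 1 - B
u(d) = -6*d*(1 - d) (u(d) = -6*(1 - d)*d = -6*d*(1 - d))
-418438 - u(403) = -418438 - 6*403*(-1 + 403) = -418438 - 6*403*402 = -418438 - 1*972036 = -418438 - 972036 = -1390474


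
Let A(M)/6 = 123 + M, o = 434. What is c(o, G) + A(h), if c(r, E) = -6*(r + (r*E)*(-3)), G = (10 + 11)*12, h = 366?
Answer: 1968954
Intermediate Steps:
G = 252 (G = 21*12 = 252)
c(r, E) = -6*r + 18*E*r (c(r, E) = -6*(r + (E*r)*(-3)) = -6*(r - 3*E*r) = -6*r + 18*E*r)
A(M) = 738 + 6*M (A(M) = 6*(123 + M) = 738 + 6*M)
c(o, G) + A(h) = 6*434*(-1 + 3*252) + (738 + 6*366) = 6*434*(-1 + 756) + (738 + 2196) = 6*434*755 + 2934 = 1966020 + 2934 = 1968954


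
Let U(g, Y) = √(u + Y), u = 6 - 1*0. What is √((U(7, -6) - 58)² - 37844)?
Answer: 4*I*√2155 ≈ 185.69*I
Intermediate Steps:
u = 6 (u = 6 + 0 = 6)
U(g, Y) = √(6 + Y)
√((U(7, -6) - 58)² - 37844) = √((√(6 - 6) - 58)² - 37844) = √((√0 - 58)² - 37844) = √((0 - 58)² - 37844) = √((-58)² - 37844) = √(3364 - 37844) = √(-34480) = 4*I*√2155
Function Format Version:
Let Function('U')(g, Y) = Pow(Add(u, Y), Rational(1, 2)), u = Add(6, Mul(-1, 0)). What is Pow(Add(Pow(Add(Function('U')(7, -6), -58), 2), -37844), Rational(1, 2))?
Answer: Mul(4, I, Pow(2155, Rational(1, 2))) ≈ Mul(185.69, I)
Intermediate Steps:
u = 6 (u = Add(6, 0) = 6)
Function('U')(g, Y) = Pow(Add(6, Y), Rational(1, 2))
Pow(Add(Pow(Add(Function('U')(7, -6), -58), 2), -37844), Rational(1, 2)) = Pow(Add(Pow(Add(Pow(Add(6, -6), Rational(1, 2)), -58), 2), -37844), Rational(1, 2)) = Pow(Add(Pow(Add(Pow(0, Rational(1, 2)), -58), 2), -37844), Rational(1, 2)) = Pow(Add(Pow(Add(0, -58), 2), -37844), Rational(1, 2)) = Pow(Add(Pow(-58, 2), -37844), Rational(1, 2)) = Pow(Add(3364, -37844), Rational(1, 2)) = Pow(-34480, Rational(1, 2)) = Mul(4, I, Pow(2155, Rational(1, 2)))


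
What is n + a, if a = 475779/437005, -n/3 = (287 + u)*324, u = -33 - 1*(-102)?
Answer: -151217238381/437005 ≈ -3.4603e+5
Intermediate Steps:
u = 69 (u = -33 + 102 = 69)
n = -346032 (n = -3*(287 + 69)*324 = -1068*324 = -3*115344 = -346032)
a = 475779/437005 (a = 475779*(1/437005) = 475779/437005 ≈ 1.0887)
n + a = -346032 + 475779/437005 = -151217238381/437005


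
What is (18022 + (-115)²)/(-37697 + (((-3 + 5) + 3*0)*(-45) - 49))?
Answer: -31247/37836 ≈ -0.82585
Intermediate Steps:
(18022 + (-115)²)/(-37697 + (((-3 + 5) + 3*0)*(-45) - 49)) = (18022 + 13225)/(-37697 + ((2 + 0)*(-45) - 49)) = 31247/(-37697 + (2*(-45) - 49)) = 31247/(-37697 + (-90 - 49)) = 31247/(-37697 - 139) = 31247/(-37836) = 31247*(-1/37836) = -31247/37836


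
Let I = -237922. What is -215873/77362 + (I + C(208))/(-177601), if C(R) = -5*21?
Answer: -19925015899/13739568562 ≈ -1.4502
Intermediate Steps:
C(R) = -105
-215873/77362 + (I + C(208))/(-177601) = -215873/77362 + (-237922 - 105)/(-177601) = -215873*1/77362 - 238027*(-1/177601) = -215873/77362 + 238027/177601 = -19925015899/13739568562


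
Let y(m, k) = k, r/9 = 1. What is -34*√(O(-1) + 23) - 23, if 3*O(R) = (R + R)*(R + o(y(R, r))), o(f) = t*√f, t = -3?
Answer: -23 - 34*√267/3 ≈ -208.19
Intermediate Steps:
r = 9 (r = 9*1 = 9)
o(f) = -3*√f
O(R) = 2*R*(-9 + R)/3 (O(R) = ((R + R)*(R - 3*√9))/3 = ((2*R)*(R - 3*3))/3 = ((2*R)*(R - 9))/3 = ((2*R)*(-9 + R))/3 = (2*R*(-9 + R))/3 = 2*R*(-9 + R)/3)
-34*√(O(-1) + 23) - 23 = -34*√((⅔)*(-1)*(-9 - 1) + 23) - 23 = -34*√((⅔)*(-1)*(-10) + 23) - 23 = -34*√(20/3 + 23) - 23 = -34*√267/3 - 23 = -23 - 34*√267/3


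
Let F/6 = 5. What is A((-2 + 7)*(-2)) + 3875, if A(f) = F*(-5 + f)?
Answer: 3425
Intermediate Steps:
F = 30 (F = 6*5 = 30)
A(f) = -150 + 30*f (A(f) = 30*(-5 + f) = -150 + 30*f)
A((-2 + 7)*(-2)) + 3875 = (-150 + 30*((-2 + 7)*(-2))) + 3875 = (-150 + 30*(5*(-2))) + 3875 = (-150 + 30*(-10)) + 3875 = (-150 - 300) + 3875 = -450 + 3875 = 3425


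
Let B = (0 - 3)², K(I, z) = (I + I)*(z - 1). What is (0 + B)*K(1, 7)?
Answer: 108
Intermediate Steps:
K(I, z) = 2*I*(-1 + z) (K(I, z) = (2*I)*(-1 + z) = 2*I*(-1 + z))
B = 9 (B = (-3)² = 9)
(0 + B)*K(1, 7) = (0 + 9)*(2*1*(-1 + 7)) = 9*(2*1*6) = 9*12 = 108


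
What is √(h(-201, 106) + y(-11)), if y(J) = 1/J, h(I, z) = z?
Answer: √12815/11 ≈ 10.291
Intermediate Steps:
√(h(-201, 106) + y(-11)) = √(106 + 1/(-11)) = √(106 - 1/11) = √(1165/11) = √12815/11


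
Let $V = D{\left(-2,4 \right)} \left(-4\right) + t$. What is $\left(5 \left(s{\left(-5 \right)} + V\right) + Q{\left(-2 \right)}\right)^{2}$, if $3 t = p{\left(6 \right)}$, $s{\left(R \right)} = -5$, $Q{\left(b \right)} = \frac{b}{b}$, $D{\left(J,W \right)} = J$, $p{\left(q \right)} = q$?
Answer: $676$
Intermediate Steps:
$Q{\left(b \right)} = 1$
$t = 2$ ($t = \frac{1}{3} \cdot 6 = 2$)
$V = 10$ ($V = \left(-2\right) \left(-4\right) + 2 = 8 + 2 = 10$)
$\left(5 \left(s{\left(-5 \right)} + V\right) + Q{\left(-2 \right)}\right)^{2} = \left(5 \left(-5 + 10\right) + 1\right)^{2} = \left(5 \cdot 5 + 1\right)^{2} = \left(25 + 1\right)^{2} = 26^{2} = 676$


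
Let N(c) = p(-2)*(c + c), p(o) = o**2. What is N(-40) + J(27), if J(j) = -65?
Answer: -385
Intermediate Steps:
N(c) = 8*c (N(c) = (-2)**2*(c + c) = 4*(2*c) = 8*c)
N(-40) + J(27) = 8*(-40) - 65 = -320 - 65 = -385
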